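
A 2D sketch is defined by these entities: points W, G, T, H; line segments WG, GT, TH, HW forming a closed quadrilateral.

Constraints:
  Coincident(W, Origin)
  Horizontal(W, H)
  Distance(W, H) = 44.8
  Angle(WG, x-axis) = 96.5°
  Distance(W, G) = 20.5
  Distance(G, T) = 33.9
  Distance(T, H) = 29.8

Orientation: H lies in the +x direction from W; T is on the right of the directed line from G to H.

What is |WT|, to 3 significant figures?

18.0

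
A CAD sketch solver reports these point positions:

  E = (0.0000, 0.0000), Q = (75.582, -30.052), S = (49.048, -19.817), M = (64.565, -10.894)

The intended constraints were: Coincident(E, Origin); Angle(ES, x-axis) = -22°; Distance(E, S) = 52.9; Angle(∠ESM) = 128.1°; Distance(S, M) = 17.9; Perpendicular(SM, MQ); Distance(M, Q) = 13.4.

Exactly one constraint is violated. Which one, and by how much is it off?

Distance(M, Q) = 13.4 — off by 8.70.

E = (0.00, 0.00) ✓; ES at -22.00° ✓; |ES| = 52.90 ✓; ∠ESM = 128.1° ✓; |SM| = 17.90 ✓; ∠(SM, MQ) = 90.00° ✓; |MQ| = 22.10 ✗.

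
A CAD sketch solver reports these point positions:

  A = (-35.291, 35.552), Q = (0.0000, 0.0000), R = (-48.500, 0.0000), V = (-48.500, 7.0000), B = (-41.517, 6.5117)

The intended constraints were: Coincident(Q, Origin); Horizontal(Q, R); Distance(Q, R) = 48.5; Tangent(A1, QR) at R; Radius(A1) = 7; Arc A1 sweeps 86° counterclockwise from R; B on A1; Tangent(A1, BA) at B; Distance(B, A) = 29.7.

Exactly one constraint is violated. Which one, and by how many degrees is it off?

Tangent(A1, BA) at B — off by 8.10°.

Q = (0.00, 0.00) ✓; Q.y = 0.00, R.y = 0.00 ✓; |QR| = 48.50 ✓; ∠(VR, RQ) = 90.00° ✓; |VR| = 7.000 ✓; bearing(V→B) − bearing(V→R) = 86.00° ✓; |VB| = 7.000 ✓; ∠(VB, BA) = 98.10° ✗; |BA| = 29.70 ✓.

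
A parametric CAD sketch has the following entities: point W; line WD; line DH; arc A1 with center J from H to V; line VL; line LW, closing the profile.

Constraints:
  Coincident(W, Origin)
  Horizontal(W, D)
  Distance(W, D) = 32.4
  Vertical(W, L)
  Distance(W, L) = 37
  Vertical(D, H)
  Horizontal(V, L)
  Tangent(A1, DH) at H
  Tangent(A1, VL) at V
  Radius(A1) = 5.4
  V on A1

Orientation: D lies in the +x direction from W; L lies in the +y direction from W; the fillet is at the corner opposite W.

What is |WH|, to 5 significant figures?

45.258

W is at the origin; WD is horizontal with |WD| = 32.4 and D on the +x side, so D = (32.400, 0.0000). W and L share the same x with |WL| = 37.0 and L on the +y side, so L = (0.0000, 37.000). The virtual corner opposite W is at (32.400, 37.000). Since A1 is tangent to DH there, JH ⟂ DH and A1 meets VL tangentially, so JV is at right angles to VL, with radius 5.4, so the center J sits 5.4 in from both sides at J = (27.000, 31.600). That places the tangent points at H = (32.400, 31.600) on DH and V = (27.000, 37.000) on VL. Then |WH| = |H − W| = 45.258.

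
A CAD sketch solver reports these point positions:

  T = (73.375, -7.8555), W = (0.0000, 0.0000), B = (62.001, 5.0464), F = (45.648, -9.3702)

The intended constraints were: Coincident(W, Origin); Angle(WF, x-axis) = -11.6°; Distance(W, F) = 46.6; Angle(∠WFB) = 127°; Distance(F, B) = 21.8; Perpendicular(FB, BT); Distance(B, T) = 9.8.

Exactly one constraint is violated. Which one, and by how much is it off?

Distance(B, T) = 9.8 — off by 7.40.

W = (0.00, 0.00) ✓; WF at -11.60° ✓; |WF| = 46.60 ✓; ∠WFB = 127.0° ✓; |FB| = 21.80 ✓; ∠(FB, BT) = 90.00° ✓; |BT| = 17.20 ✗.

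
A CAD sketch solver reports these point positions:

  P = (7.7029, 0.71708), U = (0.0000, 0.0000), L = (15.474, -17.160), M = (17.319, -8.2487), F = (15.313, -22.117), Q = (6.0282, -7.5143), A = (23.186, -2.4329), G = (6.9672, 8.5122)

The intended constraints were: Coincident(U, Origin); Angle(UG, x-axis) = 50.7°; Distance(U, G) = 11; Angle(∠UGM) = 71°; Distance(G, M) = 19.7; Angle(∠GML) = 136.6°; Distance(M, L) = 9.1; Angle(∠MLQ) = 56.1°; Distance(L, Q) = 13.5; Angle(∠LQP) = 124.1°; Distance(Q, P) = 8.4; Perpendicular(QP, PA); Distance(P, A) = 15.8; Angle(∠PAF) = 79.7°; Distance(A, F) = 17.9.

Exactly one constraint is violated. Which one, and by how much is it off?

Distance(A, F) = 17.9 — off by 3.30.

U = (0.00, 0.00) ✓; UG at 50.70° ✓; |UG| = 11.00 ✓; ∠UGM = 71.00° ✓; |GM| = 19.70 ✓; ∠GML = 136.6° ✓; |ML| = 9.100 ✓; ∠MLQ = 56.10° ✓; |LQ| = 13.50 ✓; ∠LQP = 124.1° ✓; |QP| = 8.400 ✓; ∠(QP, PA) = 90.00° ✓; |PA| = 15.80 ✓; ∠PAF = 79.70° ✓; |AF| = 21.20 ✗.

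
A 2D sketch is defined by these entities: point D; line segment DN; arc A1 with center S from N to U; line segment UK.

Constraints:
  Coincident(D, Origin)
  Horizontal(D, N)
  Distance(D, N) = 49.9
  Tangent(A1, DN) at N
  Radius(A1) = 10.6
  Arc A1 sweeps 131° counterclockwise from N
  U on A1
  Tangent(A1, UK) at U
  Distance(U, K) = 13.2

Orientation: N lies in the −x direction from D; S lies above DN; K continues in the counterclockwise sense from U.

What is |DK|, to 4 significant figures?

57.56

D is at the origin; DN is horizontal with |DN| = 49.9 and N on the −x side, so N = (-49.90, 0.000). Tangency of A1 to DN means the radius SN is perpendicular to DN, so S = N + (0, 10.6) = (-49.90, 10.60). On A1, N sits at bearing -90° from S; a 131° counterclockwise sweep puts U at bearing 41°, so U = S + 10.6·(cos 41°, sin 41°) = (-41.90, 17.55). Since A1 is tangent to UK there, SU ⟂ UK, so UK runs along (−sin 41°, cos 41°); with |UK| = 13.2, K = (-50.56, 27.52). Then |DK| = |K − D| = 57.56.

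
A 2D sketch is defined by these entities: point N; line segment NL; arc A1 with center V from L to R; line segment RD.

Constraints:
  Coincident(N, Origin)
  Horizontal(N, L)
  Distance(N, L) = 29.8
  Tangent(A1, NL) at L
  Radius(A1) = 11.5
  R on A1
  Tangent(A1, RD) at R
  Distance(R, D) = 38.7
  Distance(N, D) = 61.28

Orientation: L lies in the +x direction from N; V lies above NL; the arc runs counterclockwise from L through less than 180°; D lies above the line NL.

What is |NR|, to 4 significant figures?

43.34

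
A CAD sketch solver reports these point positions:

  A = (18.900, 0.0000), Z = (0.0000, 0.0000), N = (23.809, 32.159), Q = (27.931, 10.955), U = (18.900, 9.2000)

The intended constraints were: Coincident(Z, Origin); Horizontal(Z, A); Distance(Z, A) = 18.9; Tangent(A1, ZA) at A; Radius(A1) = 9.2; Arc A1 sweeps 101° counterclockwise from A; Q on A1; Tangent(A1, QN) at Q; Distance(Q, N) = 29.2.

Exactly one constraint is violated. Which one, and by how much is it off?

Distance(Q, N) = 29.2 — off by 7.60.

Z = (0.00, 0.00) ✓; Z.y = 0.00, A.y = 0.00 ✓; |ZA| = 18.90 ✓; ∠(UA, AZ) = 90.00° ✓; |UA| = 9.200 ✓; bearing(U→Q) − bearing(U→A) = 101.0° ✓; |UQ| = 9.200 ✓; ∠(UQ, QN) = 90.00° ✓; |QN| = 21.60 ✗.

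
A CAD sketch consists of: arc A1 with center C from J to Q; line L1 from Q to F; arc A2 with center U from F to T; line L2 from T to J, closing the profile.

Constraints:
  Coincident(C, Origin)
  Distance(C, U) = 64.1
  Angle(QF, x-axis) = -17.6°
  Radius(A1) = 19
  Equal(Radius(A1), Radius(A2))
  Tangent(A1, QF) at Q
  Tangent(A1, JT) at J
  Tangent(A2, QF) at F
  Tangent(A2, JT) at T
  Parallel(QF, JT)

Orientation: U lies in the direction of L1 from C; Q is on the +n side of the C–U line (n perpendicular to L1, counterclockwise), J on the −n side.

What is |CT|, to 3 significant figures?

66.9

The slot axis is L1's direction at -17.6°, so u = (cos -17.6°, sin -17.6°) = (0.953, -0.302) and n = (−sin -17.6°, cos -17.6°) = (0.302, 0.953). C is at the origin and U lies 64.1 along u from C, so U = 64.1·u = (61.1, -19.4). Tangency of A1 to both parallel lines with radius 19.0 puts Q and J at C ± 19.0·n: Q = (5.75, 18.1), J = (-5.75, -18.1). Equal radii place F and T the same way about U: F = U + 19.0·n = (66.8, -1.27), T = U − 19.0·n = (55.4, -37.5). Then |CT| = |T − C| = 66.9.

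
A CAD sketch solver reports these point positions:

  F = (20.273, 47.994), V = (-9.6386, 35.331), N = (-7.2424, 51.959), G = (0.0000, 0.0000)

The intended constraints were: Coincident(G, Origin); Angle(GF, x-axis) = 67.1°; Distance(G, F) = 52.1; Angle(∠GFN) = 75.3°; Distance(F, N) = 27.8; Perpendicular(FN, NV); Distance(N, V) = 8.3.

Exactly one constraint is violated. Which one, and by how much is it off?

Distance(N, V) = 8.3 — off by 8.50.

G = (0.00, 0.00) ✓; GF at 67.10° ✓; |GF| = 52.10 ✓; ∠GFN = 75.30° ✓; |FN| = 27.80 ✓; ∠(FN, NV) = 90.00° ✓; |NV| = 16.80 ✗.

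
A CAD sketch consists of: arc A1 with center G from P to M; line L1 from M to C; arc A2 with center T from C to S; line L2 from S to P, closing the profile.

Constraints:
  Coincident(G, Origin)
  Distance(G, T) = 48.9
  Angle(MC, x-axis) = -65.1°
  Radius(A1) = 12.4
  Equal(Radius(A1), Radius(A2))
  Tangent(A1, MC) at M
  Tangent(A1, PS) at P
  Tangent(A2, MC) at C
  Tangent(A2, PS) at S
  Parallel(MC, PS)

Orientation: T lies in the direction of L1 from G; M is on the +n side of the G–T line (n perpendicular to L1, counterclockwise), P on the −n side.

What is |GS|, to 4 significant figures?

50.45

The slot axis is L1's direction at -65.1°, so u = (cos -65.1°, sin -65.1°) = (0.4210, -0.9070) and n = (−sin -65.1°, cos -65.1°) = (0.9070, 0.4210). G is at the origin and T lies 48.9 along u from G, so T = 48.9·u = (20.59, -44.35). Tangency of A1 to both parallel lines with radius 12.4 puts M and P at G ± 12.4·n: M = (11.25, 5.221), P = (-11.25, -5.221). Equal radii place C and S the same way about T: C = T + 12.4·n = (31.84, -39.13), S = T − 12.4·n = (9.341, -49.58). Then |GS| = |S − G| = 50.45.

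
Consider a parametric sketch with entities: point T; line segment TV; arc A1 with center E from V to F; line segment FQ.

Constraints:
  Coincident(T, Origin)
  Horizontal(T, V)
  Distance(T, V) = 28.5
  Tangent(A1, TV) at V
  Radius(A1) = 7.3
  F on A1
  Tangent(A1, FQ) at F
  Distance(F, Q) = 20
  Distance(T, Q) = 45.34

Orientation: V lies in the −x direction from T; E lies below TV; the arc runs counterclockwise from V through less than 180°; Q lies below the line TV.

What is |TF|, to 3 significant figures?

36.5

Checks: |EF| = 7.300 ✓; ∠(EF, FQ) = 90.00° ✓; |FQ| = 20.00 ✓; |TQ| = 45.34 ✓.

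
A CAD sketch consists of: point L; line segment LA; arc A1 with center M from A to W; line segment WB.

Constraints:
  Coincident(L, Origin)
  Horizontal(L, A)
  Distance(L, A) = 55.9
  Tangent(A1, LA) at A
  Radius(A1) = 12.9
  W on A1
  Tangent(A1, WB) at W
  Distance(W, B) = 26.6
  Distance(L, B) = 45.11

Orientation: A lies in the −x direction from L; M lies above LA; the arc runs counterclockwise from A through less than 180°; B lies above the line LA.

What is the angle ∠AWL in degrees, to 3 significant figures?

139°

Checks: |MW| = 12.90 ✓; ∠(MW, WB) = 90.00° ✓; |WB| = 26.60 ✓; |LB| = 45.11 ✓.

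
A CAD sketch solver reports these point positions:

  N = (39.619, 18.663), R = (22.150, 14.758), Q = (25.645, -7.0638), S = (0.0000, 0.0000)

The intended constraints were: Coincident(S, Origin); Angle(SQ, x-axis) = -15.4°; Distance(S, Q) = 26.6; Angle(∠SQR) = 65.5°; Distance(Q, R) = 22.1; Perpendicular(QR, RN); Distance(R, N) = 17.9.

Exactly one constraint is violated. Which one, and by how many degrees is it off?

Perpendicular(QR, RN) — off by 3.50°.

S = (0.00, 0.00) ✓; SQ at -15.40° ✓; |SQ| = 26.60 ✓; ∠SQR = 65.50° ✓; |QR| = 22.10 ✓; ∠(QR, RN) = 86.50° ✗; |RN| = 17.90 ✓.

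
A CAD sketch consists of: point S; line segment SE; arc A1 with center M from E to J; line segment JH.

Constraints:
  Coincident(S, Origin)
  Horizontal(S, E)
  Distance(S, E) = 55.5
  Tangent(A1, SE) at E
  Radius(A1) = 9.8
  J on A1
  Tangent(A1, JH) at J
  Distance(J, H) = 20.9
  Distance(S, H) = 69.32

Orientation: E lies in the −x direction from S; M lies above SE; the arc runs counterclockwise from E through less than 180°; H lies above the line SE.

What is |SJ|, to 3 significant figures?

50.6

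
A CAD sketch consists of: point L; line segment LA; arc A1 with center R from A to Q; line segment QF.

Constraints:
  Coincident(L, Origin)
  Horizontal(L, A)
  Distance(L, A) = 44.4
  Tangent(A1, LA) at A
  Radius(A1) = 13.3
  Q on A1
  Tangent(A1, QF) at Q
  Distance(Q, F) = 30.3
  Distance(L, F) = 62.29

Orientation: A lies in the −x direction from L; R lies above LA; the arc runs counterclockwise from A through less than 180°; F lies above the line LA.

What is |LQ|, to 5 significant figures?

36.383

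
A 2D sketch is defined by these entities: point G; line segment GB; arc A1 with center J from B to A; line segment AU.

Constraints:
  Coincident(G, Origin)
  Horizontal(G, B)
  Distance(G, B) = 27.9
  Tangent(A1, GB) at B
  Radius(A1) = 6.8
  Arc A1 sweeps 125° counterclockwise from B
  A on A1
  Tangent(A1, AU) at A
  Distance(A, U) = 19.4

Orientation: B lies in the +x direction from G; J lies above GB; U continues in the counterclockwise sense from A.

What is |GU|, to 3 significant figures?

34.7

G is at the origin; G and B share the same y with |GB| = 27.9 and B on the +x side, so B = (27.9, 0.00). Tangency of A1 to GB means the radius JB is perpendicular to GB, so J = B + (0, 6.8) = (27.9, 6.80). On A1, B sits at bearing -90° from J; a 125° counterclockwise sweep puts A at bearing 35°, so A = J + 6.8·(cos 35°, sin 35°) = (33.5, 10.7). Since A1 is tangent to AU there, JA ⟂ AU, so AU runs along (−sin 35°, cos 35°); with |AU| = 19.4, U = (22.3, 26.6). Then |GU| = |U − G| = 34.7.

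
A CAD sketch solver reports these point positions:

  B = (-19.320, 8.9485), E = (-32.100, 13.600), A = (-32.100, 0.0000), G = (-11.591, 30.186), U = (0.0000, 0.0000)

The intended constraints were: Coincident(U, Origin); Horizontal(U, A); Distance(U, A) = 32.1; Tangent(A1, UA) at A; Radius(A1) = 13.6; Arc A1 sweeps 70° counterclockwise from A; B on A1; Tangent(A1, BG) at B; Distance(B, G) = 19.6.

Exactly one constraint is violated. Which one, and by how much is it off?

Distance(B, G) = 19.6 — off by 3.00.

U = (0.00, 0.00) ✓; U.y = 0.00, A.y = 0.00 ✓; |UA| = 32.10 ✓; ∠(EA, AU) = 90.00° ✓; |EA| = 13.60 ✓; bearing(E→B) − bearing(E→A) = 70.00° ✓; |EB| = 13.60 ✓; ∠(EB, BG) = 90.00° ✓; |BG| = 22.60 ✗.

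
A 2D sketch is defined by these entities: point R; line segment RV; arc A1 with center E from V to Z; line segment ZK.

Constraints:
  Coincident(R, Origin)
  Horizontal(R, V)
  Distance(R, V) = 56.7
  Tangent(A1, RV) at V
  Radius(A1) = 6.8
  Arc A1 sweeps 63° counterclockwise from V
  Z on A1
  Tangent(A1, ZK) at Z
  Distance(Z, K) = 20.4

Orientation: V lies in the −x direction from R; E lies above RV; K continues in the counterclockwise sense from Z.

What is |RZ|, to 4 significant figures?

50.78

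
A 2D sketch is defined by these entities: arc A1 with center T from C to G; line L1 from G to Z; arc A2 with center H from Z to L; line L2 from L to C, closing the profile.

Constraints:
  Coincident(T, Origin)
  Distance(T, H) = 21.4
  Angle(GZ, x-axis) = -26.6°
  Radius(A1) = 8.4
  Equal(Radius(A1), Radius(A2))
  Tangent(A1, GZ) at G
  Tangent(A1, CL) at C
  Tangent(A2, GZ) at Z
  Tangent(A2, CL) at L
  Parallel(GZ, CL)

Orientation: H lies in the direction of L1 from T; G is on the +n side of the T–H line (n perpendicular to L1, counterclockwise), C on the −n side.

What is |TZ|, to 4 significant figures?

22.99

The slot axis is L1's direction at -26.6°, so u = (cos -26.6°, sin -26.6°) = (0.8942, -0.4478) and n = (−sin -26.6°, cos -26.6°) = (0.4478, 0.8942). T is at the origin and H lies 21.4 along u from T, so H = 21.4·u = (19.13, -9.582). Tangency of A1 to both parallel lines with radius 8.4 puts G and C at T ± 8.4·n: G = (3.761, 7.511), C = (-3.761, -7.511). Equal radii place Z and L the same way about H: Z = H + 8.4·n = (22.90, -2.071), L = H − 8.4·n = (15.37, -17.09). Then |TZ| = |Z − T| = 22.99.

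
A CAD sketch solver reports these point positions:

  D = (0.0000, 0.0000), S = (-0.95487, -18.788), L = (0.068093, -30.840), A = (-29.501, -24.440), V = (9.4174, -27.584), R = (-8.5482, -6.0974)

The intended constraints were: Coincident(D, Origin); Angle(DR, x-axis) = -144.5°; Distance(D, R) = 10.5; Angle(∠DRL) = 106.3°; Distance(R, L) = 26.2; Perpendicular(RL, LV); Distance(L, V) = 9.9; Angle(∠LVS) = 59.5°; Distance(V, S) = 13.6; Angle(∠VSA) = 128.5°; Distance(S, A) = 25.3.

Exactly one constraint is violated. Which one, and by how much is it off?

Distance(S, A) = 25.3 — off by 3.80.

D = (0.00, 0.00) ✓; DR at -144.5° ✓; |DR| = 10.50 ✓; ∠DRL = 106.3° ✓; |RL| = 26.20 ✓; ∠(RL, LV) = 90.00° ✓; |LV| = 9.900 ✓; ∠LVS = 59.50° ✓; |VS| = 13.60 ✓; ∠VSA = 128.5° ✓; |SA| = 29.10 ✗.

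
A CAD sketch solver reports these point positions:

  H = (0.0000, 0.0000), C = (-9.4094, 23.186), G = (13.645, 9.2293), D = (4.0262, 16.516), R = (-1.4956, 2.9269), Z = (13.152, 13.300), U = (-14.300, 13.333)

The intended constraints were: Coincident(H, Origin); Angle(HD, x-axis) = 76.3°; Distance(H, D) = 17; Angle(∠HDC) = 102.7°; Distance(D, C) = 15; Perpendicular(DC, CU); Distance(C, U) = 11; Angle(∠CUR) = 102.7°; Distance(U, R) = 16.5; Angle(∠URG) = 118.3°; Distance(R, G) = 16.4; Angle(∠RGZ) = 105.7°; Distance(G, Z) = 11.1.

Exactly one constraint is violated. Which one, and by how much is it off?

Distance(G, Z) = 11.1 — off by 7.00.

H = (0.00, 0.00) ✓; HD at 76.30° ✓; |HD| = 17.00 ✓; ∠HDC = 102.7° ✓; |DC| = 15.00 ✓; ∠(DC, CU) = 90.00° ✓; |CU| = 11.00 ✓; ∠CUR = 102.7° ✓; |UR| = 16.50 ✓; ∠URG = 118.3° ✓; |RG| = 16.40 ✓; ∠RGZ = 105.7° ✓; |GZ| = 4.100 ✗.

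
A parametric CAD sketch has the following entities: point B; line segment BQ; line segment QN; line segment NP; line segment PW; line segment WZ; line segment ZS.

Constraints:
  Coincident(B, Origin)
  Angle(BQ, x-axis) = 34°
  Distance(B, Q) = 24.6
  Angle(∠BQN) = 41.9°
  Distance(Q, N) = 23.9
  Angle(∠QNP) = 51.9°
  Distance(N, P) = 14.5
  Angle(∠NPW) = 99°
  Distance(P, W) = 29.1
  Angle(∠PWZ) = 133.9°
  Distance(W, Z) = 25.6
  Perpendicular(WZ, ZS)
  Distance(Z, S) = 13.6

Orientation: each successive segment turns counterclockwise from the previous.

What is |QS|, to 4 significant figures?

31.21

∠PWZ = 133.9° gives WZ at 67.30° from the x-axis; with |WZ| = 25.6, Z = (41.02, 38.65). The perpendicularity gives ZS at right angles to WZ, so ZS runs at 157.3°; with |ZS| = 13.6, S = (28.48, 43.90). Then |QS| = |S − Q| = 31.21.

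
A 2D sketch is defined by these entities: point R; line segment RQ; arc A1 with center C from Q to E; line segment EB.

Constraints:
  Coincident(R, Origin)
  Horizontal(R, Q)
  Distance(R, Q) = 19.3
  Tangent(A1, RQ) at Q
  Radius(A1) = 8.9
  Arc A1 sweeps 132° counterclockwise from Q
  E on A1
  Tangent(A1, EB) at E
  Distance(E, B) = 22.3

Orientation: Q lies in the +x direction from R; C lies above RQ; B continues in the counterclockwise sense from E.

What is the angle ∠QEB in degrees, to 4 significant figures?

114.0°

R is at the origin; R and Q share the same y with |RQ| = 19.3 and Q on the +x side, so Q = (19.30, 0.000). The tangent condition forces CQ to be normal to RQ, so C = Q + (0, 8.9) = (19.30, 8.900). On A1, Q sits at bearing -90° from C; a 132° counterclockwise sweep puts E at bearing 42°, so E = C + 8.9·(cos 42°, sin 42°) = (25.91, 14.86). The tangent condition forces CE to be normal to EB, so EB runs along (−sin 42°, cos 42°); with |EB| = 22.3, B = (10.99, 31.43). Then cos ∠QEB = EQ·EB / (|EQ||EB|), giving 114.0°.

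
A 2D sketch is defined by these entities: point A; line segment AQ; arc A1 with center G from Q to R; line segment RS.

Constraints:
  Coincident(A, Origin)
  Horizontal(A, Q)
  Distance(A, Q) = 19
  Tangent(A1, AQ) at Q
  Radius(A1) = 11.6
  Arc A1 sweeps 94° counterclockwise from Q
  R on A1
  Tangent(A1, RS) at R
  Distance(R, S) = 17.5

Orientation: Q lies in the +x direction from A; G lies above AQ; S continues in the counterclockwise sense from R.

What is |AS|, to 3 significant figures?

41.9

A is at the origin; AQ is horizontal with |AQ| = 19.0 and Q on the +x side, so Q = (19.0, 0.00). The tangent condition forces GQ to be normal to AQ, so G = Q + (0, 11.6) = (19.0, 11.6). On A1, Q sits at bearing -90° from G; a 94° counterclockwise sweep puts R at bearing 4°, so R = G + 11.6·(cos 4°, sin 4°) = (30.6, 12.4). A1 meets RS tangentially, so GR is at right angles to RS, so RS runs along (−sin 4°, cos 4°); with |RS| = 17.5, S = (29.4, 29.9). Then |AS| = |S − A| = 41.9.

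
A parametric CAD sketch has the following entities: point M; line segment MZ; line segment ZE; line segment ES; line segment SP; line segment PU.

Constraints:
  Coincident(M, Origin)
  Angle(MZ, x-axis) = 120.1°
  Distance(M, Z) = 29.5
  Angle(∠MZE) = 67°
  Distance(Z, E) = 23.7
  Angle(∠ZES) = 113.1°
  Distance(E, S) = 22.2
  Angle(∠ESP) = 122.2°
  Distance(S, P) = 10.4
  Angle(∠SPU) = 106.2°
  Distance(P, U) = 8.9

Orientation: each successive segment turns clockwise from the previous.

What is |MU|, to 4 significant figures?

6.600

M is at the origin; MZ runs at 120.1° with length 29.5, so Z = (-14.79, 25.52). ∠MZE = 67.0° gives ZE at 7.100° from the x-axis; with |ZE| = 23.7, E = (8.724, 28.45). ∠ZES = 113.1° gives ES at -59.80° from the x-axis; with |ES| = 22.2, S = (19.89, 9.264). ∠ESP = 122.2° gives SP at -117.6° from the x-axis; with |SP| = 10.4, P = (15.07, 0.04790). ∠SPU = 106.2° gives PU at 168.6° from the x-axis; with |PU| = 8.9, U = (6.348, 1.807). Then |MU| = |U − M| = 6.600.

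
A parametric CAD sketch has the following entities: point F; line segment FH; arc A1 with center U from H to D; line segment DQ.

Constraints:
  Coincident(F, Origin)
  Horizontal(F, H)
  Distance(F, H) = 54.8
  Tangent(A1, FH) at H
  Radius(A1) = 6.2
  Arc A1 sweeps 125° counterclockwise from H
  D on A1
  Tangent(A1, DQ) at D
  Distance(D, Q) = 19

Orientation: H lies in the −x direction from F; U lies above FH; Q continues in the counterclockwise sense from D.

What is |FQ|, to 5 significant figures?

65.695

On A1, H sits at bearing -90° from U; a 125° counterclockwise sweep puts D at bearing 35°, so D = U + 6.2·(cos 35°, sin 35°) = (-49.721, 9.7562). The tangent condition forces UD to be normal to DQ, so DQ runs along (−sin 35°, cos 35°); with |DQ| = 19.0, Q = (-60.619, 25.320). Then |FQ| = |Q − F| = 65.695.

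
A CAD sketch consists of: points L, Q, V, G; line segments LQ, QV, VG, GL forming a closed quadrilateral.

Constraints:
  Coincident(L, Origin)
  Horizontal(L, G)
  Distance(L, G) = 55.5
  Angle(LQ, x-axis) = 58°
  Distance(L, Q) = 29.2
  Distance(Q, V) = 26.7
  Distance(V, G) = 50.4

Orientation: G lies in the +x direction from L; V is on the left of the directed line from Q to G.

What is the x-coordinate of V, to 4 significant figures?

32.86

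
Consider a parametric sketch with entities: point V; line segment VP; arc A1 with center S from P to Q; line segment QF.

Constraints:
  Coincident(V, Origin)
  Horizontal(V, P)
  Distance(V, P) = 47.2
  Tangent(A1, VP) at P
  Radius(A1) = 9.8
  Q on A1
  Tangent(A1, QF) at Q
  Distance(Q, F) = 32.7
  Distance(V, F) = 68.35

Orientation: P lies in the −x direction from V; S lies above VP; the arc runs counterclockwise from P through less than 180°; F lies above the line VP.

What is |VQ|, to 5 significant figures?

40.899

Checks: |SQ| = 9.800 ✓; ∠(SQ, QF) = 90.00° ✓; |QF| = 32.70 ✓; |VF| = 68.35 ✓.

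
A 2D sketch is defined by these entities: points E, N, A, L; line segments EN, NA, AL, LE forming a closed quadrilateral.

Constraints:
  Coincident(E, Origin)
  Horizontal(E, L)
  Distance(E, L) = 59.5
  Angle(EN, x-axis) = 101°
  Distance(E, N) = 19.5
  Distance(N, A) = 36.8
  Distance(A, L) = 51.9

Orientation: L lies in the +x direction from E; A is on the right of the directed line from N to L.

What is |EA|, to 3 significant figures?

18.0

E is at the origin; E and L share the same y with |EL| = 59.5 and L in +x, so L = (59.5, 0). EN runs at 101.0° with |EN| = 19.5, so N = (-3.72, 19.1). A is determined by |NA| = 36.8 and |AL| = 51.9 together: it lies at the intersection of circle(N, 36.8) and circle(L, 51.9). With |NL| = 66.1, the foot of the radical line on NL is 22.9 from N and the perpendicular offset is √(36.8² − 22.9²) = 28.8. Taking the right-of-NL solution: A = (9.84, -15.1).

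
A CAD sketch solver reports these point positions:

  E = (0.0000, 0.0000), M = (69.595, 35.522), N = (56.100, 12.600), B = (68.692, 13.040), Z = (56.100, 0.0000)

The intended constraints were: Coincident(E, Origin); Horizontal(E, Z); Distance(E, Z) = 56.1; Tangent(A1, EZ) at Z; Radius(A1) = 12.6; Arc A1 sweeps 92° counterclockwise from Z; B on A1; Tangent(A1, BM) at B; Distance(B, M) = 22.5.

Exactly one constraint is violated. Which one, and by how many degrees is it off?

Tangent(A1, BM) at B — off by 4.30°.

E = (0.00, 0.00) ✓; E.y = 0.00, Z.y = 0.00 ✓; |EZ| = 56.10 ✓; ∠(NZ, ZE) = 90.00° ✓; |NZ| = 12.60 ✓; bearing(N→B) − bearing(N→Z) = 92.00° ✓; |NB| = 12.60 ✓; ∠(NB, BM) = 94.30° ✗; |BM| = 22.50 ✓.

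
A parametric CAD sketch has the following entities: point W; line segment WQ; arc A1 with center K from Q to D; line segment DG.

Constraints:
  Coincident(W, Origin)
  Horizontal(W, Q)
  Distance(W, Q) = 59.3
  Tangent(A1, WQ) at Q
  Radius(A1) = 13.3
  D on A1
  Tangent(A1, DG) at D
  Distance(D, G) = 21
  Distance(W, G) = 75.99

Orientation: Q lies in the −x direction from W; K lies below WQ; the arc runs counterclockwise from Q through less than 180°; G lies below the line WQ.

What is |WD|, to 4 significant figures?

74.05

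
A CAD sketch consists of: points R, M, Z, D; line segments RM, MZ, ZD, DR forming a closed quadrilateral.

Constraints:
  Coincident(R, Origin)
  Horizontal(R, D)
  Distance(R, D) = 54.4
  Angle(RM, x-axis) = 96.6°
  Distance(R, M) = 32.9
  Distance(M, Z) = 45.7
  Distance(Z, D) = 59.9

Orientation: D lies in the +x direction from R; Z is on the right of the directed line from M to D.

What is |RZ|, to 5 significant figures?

13.638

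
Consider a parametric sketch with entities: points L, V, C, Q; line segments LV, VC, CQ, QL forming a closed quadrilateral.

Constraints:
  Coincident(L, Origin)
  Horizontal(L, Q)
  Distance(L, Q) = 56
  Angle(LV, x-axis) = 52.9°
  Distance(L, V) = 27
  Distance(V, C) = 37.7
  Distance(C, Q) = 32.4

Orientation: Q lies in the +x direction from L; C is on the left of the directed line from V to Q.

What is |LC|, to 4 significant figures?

61.54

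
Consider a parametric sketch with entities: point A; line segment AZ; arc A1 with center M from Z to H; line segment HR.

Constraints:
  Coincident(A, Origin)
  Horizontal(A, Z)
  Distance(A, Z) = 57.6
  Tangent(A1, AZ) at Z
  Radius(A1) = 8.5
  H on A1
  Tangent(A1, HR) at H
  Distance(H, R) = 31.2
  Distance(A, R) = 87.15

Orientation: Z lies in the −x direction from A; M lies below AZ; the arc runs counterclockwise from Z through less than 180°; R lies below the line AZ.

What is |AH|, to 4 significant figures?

64.81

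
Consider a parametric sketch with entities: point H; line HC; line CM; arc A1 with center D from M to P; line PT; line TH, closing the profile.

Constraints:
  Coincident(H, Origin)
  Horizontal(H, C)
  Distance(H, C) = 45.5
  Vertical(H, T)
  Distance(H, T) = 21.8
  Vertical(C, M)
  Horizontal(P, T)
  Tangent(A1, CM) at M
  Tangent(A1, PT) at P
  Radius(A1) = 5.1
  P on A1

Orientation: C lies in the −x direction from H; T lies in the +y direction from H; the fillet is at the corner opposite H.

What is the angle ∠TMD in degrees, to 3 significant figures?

6.40°

H is at the origin; HC is horizontal with |HC| = 45.5 and C on the −x side, so C = (-45.5, 0.00). HT is vertical with |HT| = 21.8 and T on the +y side, so T = (0.00, 21.8). The virtual corner opposite H is at (-45.5, 21.8). The tangent condition forces DM to be normal to CM and since A1 is tangent to PT there, DP ⟂ PT, with radius 5.1, so the center D sits 5.1 in from both sides at D = (-40.4, 16.7). That places the tangent points at M = (-45.5, 16.7) on CM and P = (-40.4, 21.8) on PT. Then cos ∠TMD = MT·MD / (|MT||MD|), giving 6.40°.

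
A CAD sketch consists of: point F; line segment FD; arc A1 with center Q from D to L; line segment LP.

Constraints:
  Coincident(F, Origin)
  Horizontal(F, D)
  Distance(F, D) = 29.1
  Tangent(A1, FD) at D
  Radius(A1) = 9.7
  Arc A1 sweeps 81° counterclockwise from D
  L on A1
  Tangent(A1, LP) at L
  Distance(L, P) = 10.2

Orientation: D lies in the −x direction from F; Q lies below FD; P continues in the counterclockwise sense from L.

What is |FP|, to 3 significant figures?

44.2

F is at the origin; FD is horizontal with |FD| = 29.1 and D on the −x side, so D = (-29.1, 0.00). Since A1 is tangent to FD there, QD ⟂ FD, so Q = D + (0, -9.7) = (-29.1, -9.70). On A1, D sits at bearing 90° from Q; an 81° counterclockwise sweep puts L at bearing 171°, so L = Q + 9.7·(cos 171°, sin 171°) = (-38.7, -8.18). A1 meets LP tangentially, so QL is at right angles to LP, so LP runs along (−sin 171°, cos 171°); with |LP| = 10.2, P = (-40.3, -18.3). Then |FP| = |P − F| = 44.2.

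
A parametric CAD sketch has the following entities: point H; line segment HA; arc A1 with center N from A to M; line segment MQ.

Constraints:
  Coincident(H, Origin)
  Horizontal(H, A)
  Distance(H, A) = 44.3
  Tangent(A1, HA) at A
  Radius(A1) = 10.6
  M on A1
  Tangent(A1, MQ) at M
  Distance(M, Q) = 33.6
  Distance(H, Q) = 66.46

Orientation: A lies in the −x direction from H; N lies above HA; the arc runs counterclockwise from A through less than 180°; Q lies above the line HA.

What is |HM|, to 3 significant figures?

37.7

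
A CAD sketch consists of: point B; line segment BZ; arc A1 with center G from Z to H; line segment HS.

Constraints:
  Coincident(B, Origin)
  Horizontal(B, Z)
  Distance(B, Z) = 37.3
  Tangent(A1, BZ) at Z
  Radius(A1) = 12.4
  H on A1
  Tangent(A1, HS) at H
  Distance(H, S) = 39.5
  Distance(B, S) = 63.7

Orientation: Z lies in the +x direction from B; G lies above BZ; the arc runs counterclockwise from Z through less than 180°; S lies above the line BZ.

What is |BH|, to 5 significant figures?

51.692

Checks: B.y = 0.00, Z.y = 0.00 ✓; |GH| = 12.40 ✓; ∠(GH, HS) = 90.00° ✓; |HS| = 39.50 ✓; |BS| = 63.70 ✓.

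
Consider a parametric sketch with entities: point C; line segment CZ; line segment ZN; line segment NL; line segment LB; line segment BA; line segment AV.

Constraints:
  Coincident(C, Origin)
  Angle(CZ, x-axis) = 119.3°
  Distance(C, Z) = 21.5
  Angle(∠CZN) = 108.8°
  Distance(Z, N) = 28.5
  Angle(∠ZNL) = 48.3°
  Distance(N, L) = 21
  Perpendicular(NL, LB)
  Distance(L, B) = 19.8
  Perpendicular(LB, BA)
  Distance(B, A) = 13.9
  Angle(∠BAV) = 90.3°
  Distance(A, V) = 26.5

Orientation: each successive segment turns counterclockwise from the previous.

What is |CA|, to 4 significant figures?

32.40

C is at the origin; CZ runs at 119.3° with length 21.5, so Z = (-10.52, 18.75). ∠CZN = 108.8° gives ZN at -169.5° from the x-axis; with |ZN| = 28.5, N = (-38.54, 13.56). ∠ZNL = 48.3° gives NL at -37.80° from the x-axis; with |NL| = 21.0, L = (-21.95, 0.6847). NL ⟂ LB, so LB runs at 52.20°; with |LB| = 19.8, B = (-9.816, 16.33). LB ⟂ BA, so BA runs at 142.2°; with |BA| = 13.9, A = (-20.80, 24.85). Then |CA| = |A − C| = 32.40.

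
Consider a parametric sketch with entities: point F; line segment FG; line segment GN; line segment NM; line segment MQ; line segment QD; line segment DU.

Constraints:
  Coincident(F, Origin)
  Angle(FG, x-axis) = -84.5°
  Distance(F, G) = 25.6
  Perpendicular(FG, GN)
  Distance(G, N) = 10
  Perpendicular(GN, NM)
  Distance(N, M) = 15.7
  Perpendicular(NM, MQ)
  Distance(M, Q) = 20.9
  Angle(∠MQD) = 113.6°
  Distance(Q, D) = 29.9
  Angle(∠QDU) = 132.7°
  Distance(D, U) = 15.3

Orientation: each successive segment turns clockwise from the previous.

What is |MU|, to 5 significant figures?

49.282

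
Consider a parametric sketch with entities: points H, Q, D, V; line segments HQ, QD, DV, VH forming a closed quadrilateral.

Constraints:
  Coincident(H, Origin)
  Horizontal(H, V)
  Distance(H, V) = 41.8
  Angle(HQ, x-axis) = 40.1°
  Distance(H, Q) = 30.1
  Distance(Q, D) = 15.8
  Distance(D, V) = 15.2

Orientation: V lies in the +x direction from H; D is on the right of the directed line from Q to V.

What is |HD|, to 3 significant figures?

27.5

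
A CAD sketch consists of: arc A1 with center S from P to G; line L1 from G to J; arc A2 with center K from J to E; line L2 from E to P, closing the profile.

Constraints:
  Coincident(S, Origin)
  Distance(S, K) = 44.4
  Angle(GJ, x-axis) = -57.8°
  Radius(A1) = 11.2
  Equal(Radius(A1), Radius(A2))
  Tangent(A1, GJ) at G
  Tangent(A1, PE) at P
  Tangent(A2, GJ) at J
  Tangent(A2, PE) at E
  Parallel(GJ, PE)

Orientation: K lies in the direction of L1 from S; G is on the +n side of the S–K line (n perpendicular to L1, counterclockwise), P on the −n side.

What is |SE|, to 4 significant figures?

45.79

The slot axis is L1's direction at -57.8°, so u = (cos -57.8°, sin -57.8°) = (0.5329, -0.8462) and n = (−sin -57.8°, cos -57.8°) = (0.8462, 0.5329). S is at the origin and K lies 44.4 along u from S, so K = 44.4·u = (23.66, -37.57). Tangency of A1 to both parallel lines with radius 11.2 puts G and P at S ± 11.2·n: G = (9.477, 5.968), P = (-9.477, -5.968). Equal radii place J and E the same way about K: J = K + 11.2·n = (33.14, -31.60), E = K − 11.2·n = (14.18, -43.54). Then |SE| = |E − S| = 45.79.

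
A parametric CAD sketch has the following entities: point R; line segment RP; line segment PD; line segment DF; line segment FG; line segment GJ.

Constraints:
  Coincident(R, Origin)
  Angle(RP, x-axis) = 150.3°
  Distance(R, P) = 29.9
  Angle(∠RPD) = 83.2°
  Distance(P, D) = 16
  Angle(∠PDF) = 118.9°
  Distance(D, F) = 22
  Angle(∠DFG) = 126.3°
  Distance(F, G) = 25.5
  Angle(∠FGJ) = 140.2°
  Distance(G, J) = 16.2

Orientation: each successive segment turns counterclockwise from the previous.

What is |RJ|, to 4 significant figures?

19.79

R is at the origin; RP runs at 150.3° with length 29.9, so P = (-25.97, 14.81). ∠RPD = 83.2° gives PD at -112.9° from the x-axis; with |PD| = 16.0, D = (-32.20, 0.07525). ∠PDF = 118.9° gives DF at -51.80° from the x-axis; with |DF| = 22.0, F = (-18.59, -17.21). ∠DFG = 126.3° gives FG at 1.900° from the x-axis; with |FG| = 25.5, G = (6.893, -16.37). ∠FGJ = 140.2° gives GJ at 41.70° from the x-axis; with |GJ| = 16.2, J = (18.99, -5.591). Then |RJ| = |J − R| = 19.79.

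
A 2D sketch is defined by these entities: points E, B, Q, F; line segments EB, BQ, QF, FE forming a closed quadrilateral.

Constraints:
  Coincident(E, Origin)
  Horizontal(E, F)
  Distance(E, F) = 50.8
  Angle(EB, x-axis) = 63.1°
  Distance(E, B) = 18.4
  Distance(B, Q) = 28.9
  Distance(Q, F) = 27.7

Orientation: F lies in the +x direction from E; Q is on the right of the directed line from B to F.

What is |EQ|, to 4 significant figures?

25.41

E is at the origin; EF is horizontal with |EF| = 50.8 and F in +x, so F = (50.8, 0). EB runs at 63.1° with |EB| = 18.4, so B = (8.325, 16.41). Q is determined by |BQ| = 28.9 and |QF| = 27.7 together: it lies at the intersection of circle(B, 28.9) and circle(F, 27.7). With |BF| = 45.53, the foot of the radical line on BF is 23.51 from B and the perpendicular offset is √(28.9² − 23.51²) = 16.80. Taking the right-of-BF solution: Q = (24.20, -7.738).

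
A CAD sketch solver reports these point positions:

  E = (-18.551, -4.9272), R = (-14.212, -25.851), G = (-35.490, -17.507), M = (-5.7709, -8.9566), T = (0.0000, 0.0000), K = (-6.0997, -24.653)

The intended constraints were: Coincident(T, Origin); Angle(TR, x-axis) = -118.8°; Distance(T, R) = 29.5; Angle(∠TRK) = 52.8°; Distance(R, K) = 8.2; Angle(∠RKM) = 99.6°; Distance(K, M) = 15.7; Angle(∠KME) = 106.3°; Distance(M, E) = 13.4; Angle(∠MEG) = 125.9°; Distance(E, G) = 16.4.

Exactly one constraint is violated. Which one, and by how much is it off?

Distance(E, G) = 16.4 — off by 4.70.

T = (0.00, 0.00) ✓; TR at -118.8° ✓; |TR| = 29.50 ✓; ∠TRK = 52.80° ✓; |RK| = 8.200 ✓; ∠RKM = 99.60° ✓; |KM| = 15.70 ✓; ∠KME = 106.3° ✓; |ME| = 13.40 ✓; ∠MEG = 125.9° ✓; |EG| = 21.10 ✗.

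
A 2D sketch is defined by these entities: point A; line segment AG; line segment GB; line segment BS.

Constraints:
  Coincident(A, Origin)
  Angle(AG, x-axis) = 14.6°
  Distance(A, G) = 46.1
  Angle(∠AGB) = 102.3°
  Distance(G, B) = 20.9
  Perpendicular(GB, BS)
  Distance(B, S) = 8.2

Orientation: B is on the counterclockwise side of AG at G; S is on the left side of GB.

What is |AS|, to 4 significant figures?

47.97

A is at the origin; AG runs at 14.6° with length 46.1, so G = 46.1·(cos 14.6°, sin 14.6°) = (44.61, 11.62). ∠AGB = 102.3°, so GB runs at 14.6° + (180° − 102.3°) = 92.30° from the x-axis; with |GB| = 20.9, B = G + 20.9·(cos 92.30°, sin 92.30°) = (43.77, 32.50). The perpendicularity gives BS at right angles to GB; with |BS| = 8.2 on the left of GB, S = B + 8.2·(-0.9992, -0.04013) = (35.58, 32.17). Then |AS| = |S − A| = 47.97.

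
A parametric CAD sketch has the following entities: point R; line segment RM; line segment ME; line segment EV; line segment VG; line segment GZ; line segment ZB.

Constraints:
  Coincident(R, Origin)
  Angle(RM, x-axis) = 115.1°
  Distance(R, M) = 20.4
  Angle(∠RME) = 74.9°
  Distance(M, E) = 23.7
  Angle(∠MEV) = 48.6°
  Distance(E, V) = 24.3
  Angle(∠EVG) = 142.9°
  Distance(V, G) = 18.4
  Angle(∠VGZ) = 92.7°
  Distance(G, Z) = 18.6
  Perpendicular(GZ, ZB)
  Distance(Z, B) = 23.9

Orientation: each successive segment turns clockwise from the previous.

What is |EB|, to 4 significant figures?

15.62

∠VGZ = 92.7° gives GZ at 114.2° from the x-axis; with |GZ| = 18.6, Z = (-22.72, 12.07). The perpendicularity gives ZB at right angles to GZ, so ZB runs at 24.20°; with |ZB| = 23.9, B = (-0.9188, 21.87). Then |EB| = |B − E| = 15.62.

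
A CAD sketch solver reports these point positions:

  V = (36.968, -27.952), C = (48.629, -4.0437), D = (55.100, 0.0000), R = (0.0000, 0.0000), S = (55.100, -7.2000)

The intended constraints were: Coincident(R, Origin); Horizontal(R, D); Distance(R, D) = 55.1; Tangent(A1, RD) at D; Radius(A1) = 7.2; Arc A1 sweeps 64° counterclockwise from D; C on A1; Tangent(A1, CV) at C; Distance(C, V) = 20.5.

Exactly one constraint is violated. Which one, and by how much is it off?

Distance(C, V) = 20.5 — off by 6.10.

R = (0.00, 0.00) ✓; R.y = 0.00, D.y = 0.00 ✓; |RD| = 55.10 ✓; ∠(SD, DR) = 90.00° ✓; |SD| = 7.200 ✓; bearing(S→C) − bearing(S→D) = 64.00° ✓; |SC| = 7.200 ✓; ∠(SC, CV) = 90.00° ✓; |CV| = 26.60 ✗.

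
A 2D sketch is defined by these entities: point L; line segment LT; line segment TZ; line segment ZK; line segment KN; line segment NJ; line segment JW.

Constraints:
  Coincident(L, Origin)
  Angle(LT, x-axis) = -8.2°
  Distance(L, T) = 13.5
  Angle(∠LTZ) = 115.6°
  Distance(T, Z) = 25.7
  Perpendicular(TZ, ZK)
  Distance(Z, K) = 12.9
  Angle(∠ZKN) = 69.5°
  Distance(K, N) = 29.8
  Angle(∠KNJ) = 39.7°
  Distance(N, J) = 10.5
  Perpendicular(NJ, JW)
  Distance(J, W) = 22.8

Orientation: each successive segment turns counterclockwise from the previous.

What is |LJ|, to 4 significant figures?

18.88

∠ZKN = 69.5° gives KN at -103.3° from the x-axis; with |KN| = 29.8, N = (10.08, -2.394). ∠KNJ = 39.7° gives NJ at 37.00° from the x-axis; with |NJ| = 10.5, J = (18.47, 3.925). Then |LJ| = |J − L| = 18.88.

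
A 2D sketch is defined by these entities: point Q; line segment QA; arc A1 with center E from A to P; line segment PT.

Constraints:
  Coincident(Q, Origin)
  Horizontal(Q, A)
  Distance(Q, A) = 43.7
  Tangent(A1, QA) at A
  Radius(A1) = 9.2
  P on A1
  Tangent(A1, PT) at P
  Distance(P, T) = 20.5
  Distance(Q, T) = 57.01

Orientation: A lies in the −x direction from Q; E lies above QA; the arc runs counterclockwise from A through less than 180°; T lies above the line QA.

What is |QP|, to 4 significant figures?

38.85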